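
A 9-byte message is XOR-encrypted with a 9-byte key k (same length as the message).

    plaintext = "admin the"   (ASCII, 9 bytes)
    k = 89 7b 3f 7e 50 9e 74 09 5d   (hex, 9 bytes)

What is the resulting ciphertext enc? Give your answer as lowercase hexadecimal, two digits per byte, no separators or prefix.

XOR is its own inverse, so applying the key byte-wise gives the result directly.
61 ⊕ 89 = e8
64 ⊕ 7b = 1f
6d ⊕ 3f = 52
69 ⊕ 7e = 17
6e ⊕ 50 = 3e
20 ⊕ 9e = be
74 ⊕ 74 = 00
68 ⊕ 09 = 61
65 ⊕ 5d = 38

e81f52173ebe006138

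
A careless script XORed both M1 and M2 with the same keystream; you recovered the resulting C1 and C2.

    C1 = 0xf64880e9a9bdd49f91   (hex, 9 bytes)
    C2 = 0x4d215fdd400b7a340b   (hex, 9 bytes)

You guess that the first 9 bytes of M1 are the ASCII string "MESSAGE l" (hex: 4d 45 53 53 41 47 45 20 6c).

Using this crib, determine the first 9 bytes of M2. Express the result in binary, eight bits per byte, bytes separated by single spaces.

First, C1 ⊕ C2 = (M1 ⊕ K) ⊕ (M2 ⊕ K) = M1 ⊕ M2, so the key drops out. Then M2 = (M1 ⊕ M2) ⊕ M1 over the first 9 bytes.
byte 0: (f6 ^ 4d) ^ 4d = bb ^ 4d = f6
byte 1: (48 ^ 21) ^ 45 = 69 ^ 45 = 2c
byte 2: (80 ^ 5f) ^ 53 = df ^ 53 = 8c
byte 3: (e9 ^ dd) ^ 53 = 34 ^ 53 = 67
byte 4: (a9 ^ 40) ^ 41 = e9 ^ 41 = a8
byte 5: (bd ^ 0b) ^ 47 = b6 ^ 47 = f1
byte 6: (d4 ^ 7a) ^ 45 = ae ^ 45 = eb
byte 7: (9f ^ 34) ^ 20 = ab ^ 20 = 8b
byte 8: (91 ^ 0b) ^ 6c = 9a ^ 6c = f6

11110110 00101100 10001100 01100111 10101000 11110001 11101011 10001011 11110110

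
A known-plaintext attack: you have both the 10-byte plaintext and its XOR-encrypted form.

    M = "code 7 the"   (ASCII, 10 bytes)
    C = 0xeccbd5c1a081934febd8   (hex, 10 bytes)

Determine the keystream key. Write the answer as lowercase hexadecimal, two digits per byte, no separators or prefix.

8fa4b1a480b6b33b83bd

Since C = M ⊕ key, XORing both sides with M gives key = M ⊕ C.
63 XOR ec = 8f
6f XOR cb = a4
64 XOR d5 = b1
65 XOR c1 = a4
20 XOR a0 = 80
37 XOR 81 = b6
20 XOR 93 = b3
74 XOR 4f = 3b
68 XOR eb = 83
65 XOR d8 = bd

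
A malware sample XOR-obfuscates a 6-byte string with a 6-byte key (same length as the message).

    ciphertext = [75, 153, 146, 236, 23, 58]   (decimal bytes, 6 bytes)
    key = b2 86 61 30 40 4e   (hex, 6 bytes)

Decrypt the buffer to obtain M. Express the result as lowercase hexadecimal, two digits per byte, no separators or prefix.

f91ff3dc5774

XOR is its own inverse, so applying the key byte-wise gives the result directly.
01001011 xor 10110010 = 11111001
10011001 xor 10000110 = 00011111
10010010 xor 01100001 = 11110011
11101100 xor 00110000 = 11011100
00010111 xor 01000000 = 01010111
00111010 xor 01001110 = 01110100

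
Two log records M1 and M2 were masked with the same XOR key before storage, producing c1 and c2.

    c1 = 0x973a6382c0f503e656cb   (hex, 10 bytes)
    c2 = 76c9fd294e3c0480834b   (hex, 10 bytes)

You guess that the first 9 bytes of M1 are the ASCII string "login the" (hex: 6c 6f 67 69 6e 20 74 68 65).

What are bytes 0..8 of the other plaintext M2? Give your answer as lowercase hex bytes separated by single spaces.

8d 9c f9 c2 e0 e9 73 0e b0

First, c1 ⊕ c2 = (M1 ⊕ K) ⊕ (M2 ⊕ K) = M1 ⊕ M2, so the key drops out. Then M2 = (M1 ⊕ M2) ⊕ M1 over the first 9 bytes.
byte 0: (97 XOR 76) XOR 6c = e1 XOR 6c = 8d
byte 1: (3a XOR c9) XOR 6f = f3 XOR 6f = 9c
byte 2: (63 XOR fd) XOR 67 = 9e XOR 67 = f9
byte 3: (82 XOR 29) XOR 69 = ab XOR 69 = c2
byte 4: (c0 XOR 4e) XOR 6e = 8e XOR 6e = e0
byte 5: (f5 XOR 3c) XOR 20 = c9 XOR 20 = e9
byte 6: (03 XOR 04) XOR 74 = 07 XOR 74 = 73
byte 7: (e6 XOR 80) XOR 68 = 66 XOR 68 = 0e
byte 8: (56 XOR 83) XOR 65 = d5 XOR 65 = b0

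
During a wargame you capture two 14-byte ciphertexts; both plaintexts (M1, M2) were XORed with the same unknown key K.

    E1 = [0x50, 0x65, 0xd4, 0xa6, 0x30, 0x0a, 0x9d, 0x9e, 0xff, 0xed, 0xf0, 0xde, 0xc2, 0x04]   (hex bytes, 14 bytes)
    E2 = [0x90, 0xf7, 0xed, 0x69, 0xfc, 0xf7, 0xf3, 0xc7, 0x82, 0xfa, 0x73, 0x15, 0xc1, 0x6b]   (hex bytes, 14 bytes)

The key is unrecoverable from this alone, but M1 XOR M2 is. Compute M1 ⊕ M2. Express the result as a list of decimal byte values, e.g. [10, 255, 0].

[192, 146, 57, 207, 204, 253, 110, 89, 125, 23, 131, 203, 3, 111]

E1 ⊕ E2 = (M1 ⊕ K) ⊕ (M2 ⊕ K) = M1 ⊕ M2 — the shared key cancels under XOR.
50 xor 90 = c0
65 xor f7 = 92
d4 xor ed = 39
a6 xor 69 = cf
30 xor fc = cc
0a xor f7 = fd
9d xor f3 = 6e
9e xor c7 = 59
ff xor 82 = 7d
ed xor fa = 17
f0 xor 73 = 83
de xor 15 = cb
c2 xor c1 = 03
04 xor 6b = 6f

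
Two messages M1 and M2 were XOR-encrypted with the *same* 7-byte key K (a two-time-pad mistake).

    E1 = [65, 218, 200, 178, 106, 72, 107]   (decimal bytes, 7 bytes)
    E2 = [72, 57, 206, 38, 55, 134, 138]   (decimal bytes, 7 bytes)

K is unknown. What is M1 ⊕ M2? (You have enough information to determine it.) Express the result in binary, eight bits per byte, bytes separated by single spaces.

E1 ⊕ E2 = (M1 ⊕ K) ⊕ (M2 ⊕ K) = M1 ⊕ M2 — the shared key cancels under XOR.
01000001 ⊕ 01001000 = 00001001
11011010 ⊕ 00111001 = 11100011
11001000 ⊕ 11001110 = 00000110
10110010 ⊕ 00100110 = 10010100
01101010 ⊕ 00110111 = 01011101
01001000 ⊕ 10000110 = 11001110
01101011 ⊕ 10001010 = 11100001

00001001 11100011 00000110 10010100 01011101 11001110 11100001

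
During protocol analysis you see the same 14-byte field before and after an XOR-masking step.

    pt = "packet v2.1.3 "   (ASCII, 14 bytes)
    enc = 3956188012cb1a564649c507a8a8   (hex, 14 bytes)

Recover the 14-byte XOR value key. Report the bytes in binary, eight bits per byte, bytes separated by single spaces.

01001001 00110111 01111011 11101011 01110111 10111111 00111010 00100000 01110100 01100111 11110100 00101001 10011011 10001000

Since enc = pt ⊕ key, XORing both sides with pt gives key = pt ⊕ enc.
112 ^  57 =  73
 97 ^  86 =  55
 99 ^  24 = 123
107 ^ 128 = 235
101 ^  18 = 119
116 ^ 203 = 191
 32 ^  26 =  58
118 ^  86 =  32
 50 ^  70 = 116
 46 ^  73 = 103
 49 ^ 197 = 244
 46 ^   7 =  41
 51 ^ 168 = 155
 32 ^ 168 = 136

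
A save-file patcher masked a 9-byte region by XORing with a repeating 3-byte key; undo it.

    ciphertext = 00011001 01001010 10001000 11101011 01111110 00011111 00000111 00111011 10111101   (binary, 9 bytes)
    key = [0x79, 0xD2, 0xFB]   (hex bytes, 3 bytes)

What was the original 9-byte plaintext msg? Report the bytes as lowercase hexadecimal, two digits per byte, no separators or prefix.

60987392ace47ee946

The 3-byte key repeats, so the effective keystream is 79 d2 fb 79 d2 fb 79 d2 fb.
byte 0:  25 ⊕ 121 =  96
byte 1:  74 ⊕ 210 = 152
byte 2: 136 ⊕ 251 = 115
byte 3: 235 ⊕ 121 = 146
byte 4: 126 ⊕ 210 = 172
byte 5:  31 ⊕ 251 = 228
byte 6:   7 ⊕ 121 = 126
byte 7:  59 ⊕ 210 = 233
byte 8: 189 ⊕ 251 =  70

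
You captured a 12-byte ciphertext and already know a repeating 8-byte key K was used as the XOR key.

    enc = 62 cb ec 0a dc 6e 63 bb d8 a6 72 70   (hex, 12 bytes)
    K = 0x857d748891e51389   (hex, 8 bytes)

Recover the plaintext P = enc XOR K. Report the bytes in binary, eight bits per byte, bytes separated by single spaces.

11100111 10110110 10011000 10000010 01001101 10001011 01110000 00110010 01011101 11011011 00000110 11111000

The 8-byte key repeats, so the effective keystream is 85 7d 74 88 91 e5 13 89 85 7d 74 88.
byte 0:  98 XOR 133 = 231
byte 1: 203 XOR 125 = 182
byte 2: 236 XOR 116 = 152
byte 3:  10 XOR 136 = 130
byte 4: 220 XOR 145 =  77
byte 5: 110 XOR 229 = 139
byte 6:  99 XOR  19 = 112
byte 7: 187 XOR 137 =  50
byte 8: 216 XOR 133 =  93
byte 9: 166 XOR 125 = 219
byte 10: 114 XOR 116 =   6
byte 11: 112 XOR 136 = 248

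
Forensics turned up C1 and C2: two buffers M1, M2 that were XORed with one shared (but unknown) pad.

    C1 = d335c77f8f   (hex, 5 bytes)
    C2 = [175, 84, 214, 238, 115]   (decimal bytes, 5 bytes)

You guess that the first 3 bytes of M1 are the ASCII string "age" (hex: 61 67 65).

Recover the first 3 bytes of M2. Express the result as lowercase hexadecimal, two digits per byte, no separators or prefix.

1d0674

First, C1 ⊕ C2 = (M1 ⊕ K) ⊕ (M2 ⊕ K) = M1 ⊕ M2, so the key drops out. Then M2 = (M1 ⊕ M2) ⊕ M1 over the first 3 bytes.
byte 0: (d3 ⊕ af) ⊕ 61 = 7c ⊕ 61 = 1d
byte 1: (35 ⊕ 54) ⊕ 67 = 61 ⊕ 67 = 06
byte 2: (c7 ⊕ d6) ⊕ 65 = 11 ⊕ 65 = 74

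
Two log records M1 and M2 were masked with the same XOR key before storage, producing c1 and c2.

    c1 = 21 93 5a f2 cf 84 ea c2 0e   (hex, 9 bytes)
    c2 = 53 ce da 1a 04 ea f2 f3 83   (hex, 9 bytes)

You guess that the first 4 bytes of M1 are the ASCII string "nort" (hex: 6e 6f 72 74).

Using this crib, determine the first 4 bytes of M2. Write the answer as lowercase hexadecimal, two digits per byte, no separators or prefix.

First, c1 ⊕ c2 = (M1 ⊕ K) ⊕ (M2 ⊕ K) = M1 ⊕ M2, so the key drops out. Then M2 = (M1 ⊕ M2) ⊕ M1 over the first 4 bytes.
byte 0: (21 XOR 53) XOR 6e = 72 XOR 6e = 1c
byte 1: (93 XOR ce) XOR 6f = 5d XOR 6f = 32
byte 2: (5a XOR da) XOR 72 = 80 XOR 72 = f2
byte 3: (f2 XOR 1a) XOR 74 = e8 XOR 74 = 9c

1c32f29c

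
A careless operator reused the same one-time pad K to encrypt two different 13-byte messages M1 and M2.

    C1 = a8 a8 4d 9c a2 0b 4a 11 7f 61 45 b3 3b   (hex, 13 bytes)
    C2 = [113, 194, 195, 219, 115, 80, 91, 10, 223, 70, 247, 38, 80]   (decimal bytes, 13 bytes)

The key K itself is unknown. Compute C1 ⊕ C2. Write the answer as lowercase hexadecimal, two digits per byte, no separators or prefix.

C1 ⊕ C2 = (M1 ⊕ K) ⊕ (M2 ⊕ K) = M1 ⊕ M2 — the shared key cancels under XOR.
byte 0: a8 xor 71 = d9
byte 1: a8 xor c2 = 6a
byte 2: 4d xor c3 = 8e
byte 3: 9c xor db = 47
byte 4: a2 xor 73 = d1
byte 5: 0b xor 50 = 5b
byte 6: 4a xor 5b = 11
byte 7: 11 xor 0a = 1b
byte 8: 7f xor df = a0
byte 9: 61 xor 46 = 27
byte 10: 45 xor f7 = b2
byte 11: b3 xor 26 = 95
byte 12: 3b xor 50 = 6b

d96a8e47d15b111ba027b2956b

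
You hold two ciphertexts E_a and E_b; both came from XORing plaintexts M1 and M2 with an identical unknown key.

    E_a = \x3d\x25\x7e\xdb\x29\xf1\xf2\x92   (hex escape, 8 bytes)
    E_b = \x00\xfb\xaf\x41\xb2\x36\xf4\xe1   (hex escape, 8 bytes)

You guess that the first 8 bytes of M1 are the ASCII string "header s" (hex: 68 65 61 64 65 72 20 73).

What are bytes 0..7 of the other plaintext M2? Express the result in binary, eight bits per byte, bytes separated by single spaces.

01010101 10111011 10110000 11111110 11111110 10110101 00100110 00000000

First, E_a ⊕ E_b = (M1 ⊕ K) ⊕ (M2 ⊕ K) = M1 ⊕ M2, so the key drops out. Then M2 = (M1 ⊕ M2) ⊕ M1 over the first 8 bytes.
byte 0: (3d xor 00) xor 68 = 3d xor 68 = 55
byte 1: (25 xor fb) xor 65 = de xor 65 = bb
byte 2: (7e xor af) xor 61 = d1 xor 61 = b0
byte 3: (db xor 41) xor 64 = 9a xor 64 = fe
byte 4: (29 xor b2) xor 65 = 9b xor 65 = fe
byte 5: (f1 xor 36) xor 72 = c7 xor 72 = b5
byte 6: (f2 xor f4) xor 20 = 06 xor 20 = 26
byte 7: (92 xor e1) xor 73 = 73 xor 73 = 00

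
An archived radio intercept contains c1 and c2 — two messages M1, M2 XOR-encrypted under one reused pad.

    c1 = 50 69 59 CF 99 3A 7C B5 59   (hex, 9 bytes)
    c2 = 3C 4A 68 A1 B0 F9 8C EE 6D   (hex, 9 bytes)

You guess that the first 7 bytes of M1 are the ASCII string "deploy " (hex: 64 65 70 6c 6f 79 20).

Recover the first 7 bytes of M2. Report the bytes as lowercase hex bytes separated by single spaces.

First, c1 ⊕ c2 = (M1 ⊕ K) ⊕ (M2 ⊕ K) = M1 ⊕ M2, so the key drops out. Then M2 = (M1 ⊕ M2) ⊕ M1 over the first 7 bytes.
byte 0: (50 XOR 3c) XOR 64 = 6c XOR 64 = 08
byte 1: (69 XOR 4a) XOR 65 = 23 XOR 65 = 46
byte 2: (59 XOR 68) XOR 70 = 31 XOR 70 = 41
byte 3: (cf XOR a1) XOR 6c = 6e XOR 6c = 02
byte 4: (99 XOR b0) XOR 6f = 29 XOR 6f = 46
byte 5: (3a XOR f9) XOR 79 = c3 XOR 79 = ba
byte 6: (7c XOR 8c) XOR 20 = f0 XOR 20 = d0

08 46 41 02 46 ba d0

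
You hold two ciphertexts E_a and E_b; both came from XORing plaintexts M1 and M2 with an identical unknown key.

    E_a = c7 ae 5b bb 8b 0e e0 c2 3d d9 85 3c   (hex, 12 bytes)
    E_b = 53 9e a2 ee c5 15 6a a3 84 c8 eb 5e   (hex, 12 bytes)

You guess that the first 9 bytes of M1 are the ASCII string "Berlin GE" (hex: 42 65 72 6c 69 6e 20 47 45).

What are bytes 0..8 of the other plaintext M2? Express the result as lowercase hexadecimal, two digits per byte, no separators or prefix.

d6558b392775aa26fc

First, E_a ⊕ E_b = (M1 ⊕ K) ⊕ (M2 ⊕ K) = M1 ⊕ M2, so the key drops out. Then M2 = (M1 ⊕ M2) ⊕ M1 over the first 9 bytes.
byte 0: (c7 ^ 53) ^ 42 = 94 ^ 42 = d6
byte 1: (ae ^ 9e) ^ 65 = 30 ^ 65 = 55
byte 2: (5b ^ a2) ^ 72 = f9 ^ 72 = 8b
byte 3: (bb ^ ee) ^ 6c = 55 ^ 6c = 39
byte 4: (8b ^ c5) ^ 69 = 4e ^ 69 = 27
byte 5: (0e ^ 15) ^ 6e = 1b ^ 6e = 75
byte 6: (e0 ^ 6a) ^ 20 = 8a ^ 20 = aa
byte 7: (c2 ^ a3) ^ 47 = 61 ^ 47 = 26
byte 8: (3d ^ 84) ^ 45 = b9 ^ 45 = fc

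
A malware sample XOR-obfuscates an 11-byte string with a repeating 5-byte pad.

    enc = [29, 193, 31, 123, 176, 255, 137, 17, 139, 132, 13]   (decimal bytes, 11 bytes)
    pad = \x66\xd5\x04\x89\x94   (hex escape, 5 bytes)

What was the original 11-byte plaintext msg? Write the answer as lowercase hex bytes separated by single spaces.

The 5-byte key repeats, so the effective keystream is 66 d5 04 89 94 66 d5 04 89 94 66.
byte 0:  29 ^ 102 = 123
byte 1: 193 ^ 213 =  20
byte 2:  31 ^   4 =  27
byte 3: 123 ^ 137 = 242
byte 4: 176 ^ 148 =  36
byte 5: 255 ^ 102 = 153
byte 6: 137 ^ 213 =  92
byte 7:  17 ^   4 =  21
byte 8: 139 ^ 137 =   2
byte 9: 132 ^ 148 =  16
byte 10:  13 ^ 102 = 107

7b 14 1b f2 24 99 5c 15 02 10 6b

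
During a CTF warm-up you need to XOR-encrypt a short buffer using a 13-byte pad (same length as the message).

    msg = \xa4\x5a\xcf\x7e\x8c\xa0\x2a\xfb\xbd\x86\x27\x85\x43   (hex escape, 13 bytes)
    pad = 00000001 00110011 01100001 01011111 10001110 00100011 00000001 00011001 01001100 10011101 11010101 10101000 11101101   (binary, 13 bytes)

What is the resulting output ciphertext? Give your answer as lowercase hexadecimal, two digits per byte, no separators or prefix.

a569ae2102832be2f11bf22dae

byte 0: a4 xor 01 = a5
byte 1: 5a xor 33 = 69
byte 2: cf xor 61 = ae
byte 3: 7e xor 5f = 21
byte 4: 8c xor 8e = 02
byte 5: a0 xor 23 = 83
byte 6: 2a xor 01 = 2b
byte 7: fb xor 19 = e2
byte 8: bd xor 4c = f1
byte 9: 86 xor 9d = 1b
byte 10: 27 xor d5 = f2
byte 11: 85 xor a8 = 2d
byte 12: 43 xor ed = ae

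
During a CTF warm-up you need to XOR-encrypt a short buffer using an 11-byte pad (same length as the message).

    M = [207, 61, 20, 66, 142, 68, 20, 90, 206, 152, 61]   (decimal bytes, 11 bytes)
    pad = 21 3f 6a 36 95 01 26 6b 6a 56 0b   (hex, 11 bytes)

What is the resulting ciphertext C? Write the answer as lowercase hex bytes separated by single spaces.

cf ^ 21 = ee
3d ^ 3f = 02
14 ^ 6a = 7e
42 ^ 36 = 74
8e ^ 95 = 1b
44 ^ 01 = 45
14 ^ 26 = 32
5a ^ 6b = 31
ce ^ 6a = a4
98 ^ 56 = ce
3d ^ 0b = 36

ee 02 7e 74 1b 45 32 31 a4 ce 36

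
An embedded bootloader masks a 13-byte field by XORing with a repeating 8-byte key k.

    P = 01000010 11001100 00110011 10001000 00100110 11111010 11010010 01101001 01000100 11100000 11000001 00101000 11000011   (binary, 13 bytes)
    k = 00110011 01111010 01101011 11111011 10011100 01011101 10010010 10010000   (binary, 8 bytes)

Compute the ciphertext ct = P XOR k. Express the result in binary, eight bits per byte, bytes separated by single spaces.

01110001 10110110 01011000 01110011 10111010 10100111 01000000 11111001 01110111 10011010 10101010 11010011 01011111

The 8-byte key repeats, so the effective keystream is 33 7a 6b fb 9c 5d 92 90 33 7a 6b fb 9c.
byte 0: 42 ⊕ 33 = 71
byte 1: cc ⊕ 7a = b6
byte 2: 33 ⊕ 6b = 58
byte 3: 88 ⊕ fb = 73
byte 4: 26 ⊕ 9c = ba
byte 5: fa ⊕ 5d = a7
byte 6: d2 ⊕ 92 = 40
byte 7: 69 ⊕ 90 = f9
byte 8: 44 ⊕ 33 = 77
byte 9: e0 ⊕ 7a = 9a
byte 10: c1 ⊕ 6b = aa
byte 11: 28 ⊕ fb = d3
byte 12: c3 ⊕ 9c = 5f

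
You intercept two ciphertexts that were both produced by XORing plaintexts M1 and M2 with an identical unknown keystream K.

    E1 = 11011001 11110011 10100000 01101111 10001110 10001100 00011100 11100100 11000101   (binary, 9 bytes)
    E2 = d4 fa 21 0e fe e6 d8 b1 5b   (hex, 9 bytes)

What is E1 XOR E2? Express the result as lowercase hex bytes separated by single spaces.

0d 09 81 61 70 6a c4 55 9e

E1 ⊕ E2 = (M1 ⊕ K) ⊕ (M2 ⊕ K) = M1 ⊕ M2 — the shared key cancels under XOR.
byte 0: d9 ⊕ d4 = 0d
byte 1: f3 ⊕ fa = 09
byte 2: a0 ⊕ 21 = 81
byte 3: 6f ⊕ 0e = 61
byte 4: 8e ⊕ fe = 70
byte 5: 8c ⊕ e6 = 6a
byte 6: 1c ⊕ d8 = c4
byte 7: e4 ⊕ b1 = 55
byte 8: c5 ⊕ 5b = 9e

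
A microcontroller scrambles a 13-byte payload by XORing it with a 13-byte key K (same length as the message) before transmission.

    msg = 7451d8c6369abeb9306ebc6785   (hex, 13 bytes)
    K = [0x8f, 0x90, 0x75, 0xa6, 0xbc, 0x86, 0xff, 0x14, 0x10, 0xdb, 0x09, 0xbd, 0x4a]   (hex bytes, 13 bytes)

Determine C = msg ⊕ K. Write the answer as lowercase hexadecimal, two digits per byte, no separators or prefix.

XOR is its own inverse, so applying the key byte-wise gives the result directly.
74 ^ 8f = fb
51 ^ 90 = c1
d8 ^ 75 = ad
c6 ^ a6 = 60
36 ^ bc = 8a
9a ^ 86 = 1c
be ^ ff = 41
b9 ^ 14 = ad
30 ^ 10 = 20
6e ^ db = b5
bc ^ 09 = b5
67 ^ bd = da
85 ^ 4a = cf

fbc1ad608a1c41ad20b5b5dacf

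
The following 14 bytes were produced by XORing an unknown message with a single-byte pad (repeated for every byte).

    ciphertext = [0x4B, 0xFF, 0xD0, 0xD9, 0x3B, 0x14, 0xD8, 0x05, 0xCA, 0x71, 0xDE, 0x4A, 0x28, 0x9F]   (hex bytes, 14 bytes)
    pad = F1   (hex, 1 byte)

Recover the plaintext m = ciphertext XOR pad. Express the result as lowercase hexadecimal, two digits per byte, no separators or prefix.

The 1-byte key repeats, so the effective keystream is f1 f1 f1 f1 f1 f1 f1 f1 f1 f1 f1 f1 f1 f1.
byte 0: 4b ^ f1 = ba
byte 1: ff ^ f1 = 0e
byte 2: d0 ^ f1 = 21
byte 3: d9 ^ f1 = 28
byte 4: 3b ^ f1 = ca
byte 5: 14 ^ f1 = e5
byte 6: d8 ^ f1 = 29
byte 7: 05 ^ f1 = f4
byte 8: ca ^ f1 = 3b
byte 9: 71 ^ f1 = 80
byte 10: de ^ f1 = 2f
byte 11: 4a ^ f1 = bb
byte 12: 28 ^ f1 = d9
byte 13: 9f ^ f1 = 6e

ba0e2128cae529f43b802fbbd96e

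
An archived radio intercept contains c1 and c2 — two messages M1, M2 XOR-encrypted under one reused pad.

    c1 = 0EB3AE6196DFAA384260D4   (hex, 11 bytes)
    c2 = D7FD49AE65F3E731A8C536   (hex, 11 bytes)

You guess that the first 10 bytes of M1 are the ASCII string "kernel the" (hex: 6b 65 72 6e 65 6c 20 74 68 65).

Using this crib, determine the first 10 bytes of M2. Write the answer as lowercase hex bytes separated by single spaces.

b2 2b 95 a1 96 40 6d 7d 82 c0

First, c1 ⊕ c2 = (M1 ⊕ K) ⊕ (M2 ⊕ K) = M1 ⊕ M2, so the key drops out. Then M2 = (M1 ⊕ M2) ⊕ M1 over the first 10 bytes.
byte 0: (0e xor d7) xor 6b = d9 xor 6b = b2
byte 1: (b3 xor fd) xor 65 = 4e xor 65 = 2b
byte 2: (ae xor 49) xor 72 = e7 xor 72 = 95
byte 3: (61 xor ae) xor 6e = cf xor 6e = a1
byte 4: (96 xor 65) xor 65 = f3 xor 65 = 96
byte 5: (df xor f3) xor 6c = 2c xor 6c = 40
byte 6: (aa xor e7) xor 20 = 4d xor 20 = 6d
byte 7: (38 xor 31) xor 74 = 09 xor 74 = 7d
byte 8: (42 xor a8) xor 68 = ea xor 68 = 82
byte 9: (60 xor c5) xor 65 = a5 xor 65 = c0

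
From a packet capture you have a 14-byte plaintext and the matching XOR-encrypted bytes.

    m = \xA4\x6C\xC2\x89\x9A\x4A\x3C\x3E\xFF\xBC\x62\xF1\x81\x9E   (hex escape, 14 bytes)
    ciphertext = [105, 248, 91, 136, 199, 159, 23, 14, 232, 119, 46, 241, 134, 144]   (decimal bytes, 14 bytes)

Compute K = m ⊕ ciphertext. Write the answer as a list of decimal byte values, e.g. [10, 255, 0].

Since ciphertext = m ⊕ K, XORing both sides with m gives K = m ⊕ ciphertext.
10100100 XOR 01101001 = 11001101
01101100 XOR 11111000 = 10010100
11000010 XOR 01011011 = 10011001
10001001 XOR 10001000 = 00000001
10011010 XOR 11000111 = 01011101
01001010 XOR 10011111 = 11010101
00111100 XOR 00010111 = 00101011
00111110 XOR 00001110 = 00110000
11111111 XOR 11101000 = 00010111
10111100 XOR 01110111 = 11001011
01100010 XOR 00101110 = 01001100
11110001 XOR 11110001 = 00000000
10000001 XOR 10000110 = 00000111
10011110 XOR 10010000 = 00001110

[205, 148, 153, 1, 93, 213, 43, 48, 23, 203, 76, 0, 7, 14]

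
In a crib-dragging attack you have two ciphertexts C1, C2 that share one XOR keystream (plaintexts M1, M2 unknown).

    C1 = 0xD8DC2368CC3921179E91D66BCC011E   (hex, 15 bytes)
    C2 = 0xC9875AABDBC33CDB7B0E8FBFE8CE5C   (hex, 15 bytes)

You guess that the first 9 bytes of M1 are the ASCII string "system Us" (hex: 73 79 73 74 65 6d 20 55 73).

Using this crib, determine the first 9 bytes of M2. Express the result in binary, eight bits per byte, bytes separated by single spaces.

First, C1 ⊕ C2 = (M1 ⊕ K) ⊕ (M2 ⊕ K) = M1 ⊕ M2, so the key drops out. Then M2 = (M1 ⊕ M2) ⊕ M1 over the first 9 bytes.
byte 0: (d8 xor c9) xor 73 = 11 xor 73 = 62
byte 1: (dc xor 87) xor 79 = 5b xor 79 = 22
byte 2: (23 xor 5a) xor 73 = 79 xor 73 = 0a
byte 3: (68 xor ab) xor 74 = c3 xor 74 = b7
byte 4: (cc xor db) xor 65 = 17 xor 65 = 72
byte 5: (39 xor c3) xor 6d = fa xor 6d = 97
byte 6: (21 xor 3c) xor 20 = 1d xor 20 = 3d
byte 7: (17 xor db) xor 55 = cc xor 55 = 99
byte 8: (9e xor 7b) xor 73 = e5 xor 73 = 96

01100010 00100010 00001010 10110111 01110010 10010111 00111101 10011001 10010110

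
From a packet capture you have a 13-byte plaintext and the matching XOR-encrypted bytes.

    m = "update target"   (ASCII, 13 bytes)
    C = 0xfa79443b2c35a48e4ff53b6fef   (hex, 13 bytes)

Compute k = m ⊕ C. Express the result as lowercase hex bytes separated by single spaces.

8f 09 20 5a 58 50 84 fa 2e 87 5c 0a 9b

Since C = m ⊕ k, XORing both sides with m gives k = m ⊕ C.
byte 0: 117 XOR 250 = 143
byte 1: 112 XOR 121 =   9
byte 2: 100 XOR  68 =  32
byte 3:  97 XOR  59 =  90
byte 4: 116 XOR  44 =  88
byte 5: 101 XOR  53 =  80
byte 6:  32 XOR 164 = 132
byte 7: 116 XOR 142 = 250
byte 8:  97 XOR  79 =  46
byte 9: 114 XOR 245 = 135
byte 10: 103 XOR  59 =  92
byte 11: 101 XOR 111 =  10
byte 12: 116 XOR 239 = 155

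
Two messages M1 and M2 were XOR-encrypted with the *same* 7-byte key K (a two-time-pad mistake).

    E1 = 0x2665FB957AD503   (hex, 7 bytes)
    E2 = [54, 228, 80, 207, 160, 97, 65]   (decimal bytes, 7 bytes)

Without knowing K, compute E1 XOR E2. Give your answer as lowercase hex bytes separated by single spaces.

E1 ⊕ E2 = (M1 ⊕ K) ⊕ (M2 ⊕ K) = M1 ⊕ M2 — the shared key cancels under XOR.
 38 ⊕  54 =  16
101 ⊕ 228 = 129
251 ⊕  80 = 171
149 ⊕ 207 =  90
122 ⊕ 160 = 218
213 ⊕  97 = 180
  3 ⊕  65 =  66

10 81 ab 5a da b4 42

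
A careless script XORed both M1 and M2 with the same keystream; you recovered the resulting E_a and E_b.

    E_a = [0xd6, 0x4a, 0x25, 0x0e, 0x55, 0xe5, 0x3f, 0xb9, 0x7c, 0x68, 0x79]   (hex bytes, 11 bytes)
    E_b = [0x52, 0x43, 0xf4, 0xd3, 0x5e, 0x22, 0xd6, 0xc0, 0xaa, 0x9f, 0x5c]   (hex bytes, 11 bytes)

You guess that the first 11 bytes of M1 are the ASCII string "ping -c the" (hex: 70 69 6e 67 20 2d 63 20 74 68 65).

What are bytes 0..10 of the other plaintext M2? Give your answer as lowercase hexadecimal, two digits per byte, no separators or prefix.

First, E_a ⊕ E_b = (M1 ⊕ K) ⊕ (M2 ⊕ K) = M1 ⊕ M2, so the key drops out. Then M2 = (M1 ⊕ M2) ⊕ M1 over the first 11 bytes.
byte 0: (d6 ^ 52) ^ 70 = 84 ^ 70 = f4
byte 1: (4a ^ 43) ^ 69 = 09 ^ 69 = 60
byte 2: (25 ^ f4) ^ 6e = d1 ^ 6e = bf
byte 3: (0e ^ d3) ^ 67 = dd ^ 67 = ba
byte 4: (55 ^ 5e) ^ 20 = 0b ^ 20 = 2b
byte 5: (e5 ^ 22) ^ 2d = c7 ^ 2d = ea
byte 6: (3f ^ d6) ^ 63 = e9 ^ 63 = 8a
byte 7: (b9 ^ c0) ^ 20 = 79 ^ 20 = 59
byte 8: (7c ^ aa) ^ 74 = d6 ^ 74 = a2
byte 9: (68 ^ 9f) ^ 68 = f7 ^ 68 = 9f
byte 10: (79 ^ 5c) ^ 65 = 25 ^ 65 = 40

f460bfba2bea8a59a29f40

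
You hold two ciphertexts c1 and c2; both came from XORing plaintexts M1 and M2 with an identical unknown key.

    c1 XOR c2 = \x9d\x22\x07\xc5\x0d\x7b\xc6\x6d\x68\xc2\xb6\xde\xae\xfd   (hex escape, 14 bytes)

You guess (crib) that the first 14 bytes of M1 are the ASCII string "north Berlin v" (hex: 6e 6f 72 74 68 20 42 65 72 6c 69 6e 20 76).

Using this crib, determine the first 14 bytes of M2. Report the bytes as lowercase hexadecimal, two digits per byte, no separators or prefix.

f34d75b1655b84081aaedfb08e8b

Since c1 ⊕ c2 = M1 ⊕ M2, XORing with the guessed M1 bytes yields the corresponding M2 bytes: M2 = (c1 ⊕ c2) ⊕ M1.
10011101 XOR 01101110 = 11110011
00100010 XOR 01101111 = 01001101
00000111 XOR 01110010 = 01110101
11000101 XOR 01110100 = 10110001
00001101 XOR 01101000 = 01100101
01111011 XOR 00100000 = 01011011
11000110 XOR 01000010 = 10000100
01101101 XOR 01100101 = 00001000
01101000 XOR 01110010 = 00011010
11000010 XOR 01101100 = 10101110
10110110 XOR 01101001 = 11011111
11011110 XOR 01101110 = 10110000
10101110 XOR 00100000 = 10001110
11111101 XOR 01110110 = 10001011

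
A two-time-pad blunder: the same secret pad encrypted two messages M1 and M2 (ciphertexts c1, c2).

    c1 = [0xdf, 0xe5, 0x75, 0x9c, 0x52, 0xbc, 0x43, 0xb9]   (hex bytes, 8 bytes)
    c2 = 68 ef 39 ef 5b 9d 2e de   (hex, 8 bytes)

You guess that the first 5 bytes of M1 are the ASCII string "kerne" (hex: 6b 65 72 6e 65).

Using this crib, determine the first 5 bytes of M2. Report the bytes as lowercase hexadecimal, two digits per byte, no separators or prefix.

First, c1 ⊕ c2 = (M1 ⊕ K) ⊕ (M2 ⊕ K) = M1 ⊕ M2, so the key drops out. Then M2 = (M1 ⊕ M2) ⊕ M1 over the first 5 bytes.
byte 0: (df xor 68) xor 6b = b7 xor 6b = dc
byte 1: (e5 xor ef) xor 65 = 0a xor 65 = 6f
byte 2: (75 xor 39) xor 72 = 4c xor 72 = 3e
byte 3: (9c xor ef) xor 6e = 73 xor 6e = 1d
byte 4: (52 xor 5b) xor 65 = 09 xor 65 = 6c

dc6f3e1d6c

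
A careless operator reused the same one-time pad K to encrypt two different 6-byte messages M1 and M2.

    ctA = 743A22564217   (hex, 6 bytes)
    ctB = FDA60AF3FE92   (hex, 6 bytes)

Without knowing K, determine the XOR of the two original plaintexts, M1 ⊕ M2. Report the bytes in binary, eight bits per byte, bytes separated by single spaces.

10001001 10011100 00101000 10100101 10111100 10000101

ctA ⊕ ctB = (M1 ⊕ K) ⊕ (M2 ⊕ K) = M1 ⊕ M2 — the shared key cancels under XOR.
74 XOR fd = 89
3a XOR a6 = 9c
22 XOR 0a = 28
56 XOR f3 = a5
42 XOR fe = bc
17 XOR 92 = 85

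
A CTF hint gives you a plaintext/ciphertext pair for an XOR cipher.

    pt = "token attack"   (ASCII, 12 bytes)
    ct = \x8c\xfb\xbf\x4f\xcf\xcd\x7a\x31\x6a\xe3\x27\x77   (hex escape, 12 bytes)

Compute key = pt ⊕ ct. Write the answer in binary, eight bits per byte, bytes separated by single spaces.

Since ct = pt ⊕ key, XORing both sides with pt gives key = pt ⊕ ct.
74 ⊕ 8c = f8
6f ⊕ fb = 94
6b ⊕ bf = d4
65 ⊕ 4f = 2a
6e ⊕ cf = a1
20 ⊕ cd = ed
61 ⊕ 7a = 1b
74 ⊕ 31 = 45
74 ⊕ 6a = 1e
61 ⊕ e3 = 82
63 ⊕ 27 = 44
6b ⊕ 77 = 1c

11111000 10010100 11010100 00101010 10100001 11101101 00011011 01000101 00011110 10000010 01000100 00011100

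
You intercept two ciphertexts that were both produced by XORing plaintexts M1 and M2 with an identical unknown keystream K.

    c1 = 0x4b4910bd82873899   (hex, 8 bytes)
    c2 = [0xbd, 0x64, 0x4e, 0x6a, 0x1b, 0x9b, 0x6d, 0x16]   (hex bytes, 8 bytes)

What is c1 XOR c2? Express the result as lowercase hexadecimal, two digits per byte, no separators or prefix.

c1 ⊕ c2 = (M1 ⊕ K) ⊕ (M2 ⊕ K) = M1 ⊕ M2 — the shared key cancels under XOR.
4b ⊕ bd = f6
49 ⊕ 64 = 2d
10 ⊕ 4e = 5e
bd ⊕ 6a = d7
82 ⊕ 1b = 99
87 ⊕ 9b = 1c
38 ⊕ 6d = 55
99 ⊕ 16 = 8f

f62d5ed7991c558f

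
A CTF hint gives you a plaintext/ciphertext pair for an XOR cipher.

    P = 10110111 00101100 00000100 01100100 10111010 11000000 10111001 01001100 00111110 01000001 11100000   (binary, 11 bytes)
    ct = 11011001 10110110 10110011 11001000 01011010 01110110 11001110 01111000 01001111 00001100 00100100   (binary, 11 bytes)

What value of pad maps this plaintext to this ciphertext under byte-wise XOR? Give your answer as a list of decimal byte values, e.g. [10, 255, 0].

Since ct = P ⊕ pad, XORing both sides with P gives pad = P ⊕ ct.
183 ^ 217 = 110
 44 ^ 182 = 154
  4 ^ 179 = 183
100 ^ 200 = 172
186 ^  90 = 224
192 ^ 118 = 182
185 ^ 206 = 119
 76 ^ 120 =  52
 62 ^  79 = 113
 65 ^  12 =  77
224 ^  36 = 196

[110, 154, 183, 172, 224, 182, 119, 52, 113, 77, 196]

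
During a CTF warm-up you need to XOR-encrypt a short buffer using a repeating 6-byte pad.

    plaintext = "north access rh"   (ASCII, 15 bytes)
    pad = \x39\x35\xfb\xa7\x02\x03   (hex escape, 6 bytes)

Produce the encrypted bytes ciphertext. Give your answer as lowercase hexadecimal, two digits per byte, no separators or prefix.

The 6-byte key repeats, so the effective keystream is 39 35 fb a7 02 03 39 35 fb a7 02 03 39 35 fb.
byte 0: 01101110 XOR 00111001 = 01010111
byte 1: 01101111 XOR 00110101 = 01011010
byte 2: 01110010 XOR 11111011 = 10001001
byte 3: 01110100 XOR 10100111 = 11010011
byte 4: 01101000 XOR 00000010 = 01101010
byte 5: 00100000 XOR 00000011 = 00100011
byte 6: 01100001 XOR 00111001 = 01011000
byte 7: 01100011 XOR 00110101 = 01010110
byte 8: 01100011 XOR 11111011 = 10011000
byte 9: 01100101 XOR 10100111 = 11000010
byte 10: 01110011 XOR 00000010 = 01110001
byte 11: 01110011 XOR 00000011 = 01110000
byte 12: 00100000 XOR 00111001 = 00011001
byte 13: 01110010 XOR 00110101 = 01000111
byte 14: 01101000 XOR 11111011 = 10010011

575a89d36a23585698c27170194793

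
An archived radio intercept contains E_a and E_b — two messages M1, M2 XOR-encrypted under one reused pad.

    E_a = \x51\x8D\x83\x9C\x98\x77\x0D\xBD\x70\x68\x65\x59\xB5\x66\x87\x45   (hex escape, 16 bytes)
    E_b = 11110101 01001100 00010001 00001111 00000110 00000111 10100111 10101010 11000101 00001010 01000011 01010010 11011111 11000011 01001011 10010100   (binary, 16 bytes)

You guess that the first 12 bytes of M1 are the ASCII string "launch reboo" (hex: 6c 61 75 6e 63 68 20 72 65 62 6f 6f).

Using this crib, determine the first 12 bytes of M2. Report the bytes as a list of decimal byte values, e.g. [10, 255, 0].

[200, 160, 231, 253, 253, 24, 138, 101, 208, 0, 73, 100]

First, E_a ⊕ E_b = (M1 ⊕ K) ⊕ (M2 ⊕ K) = M1 ⊕ M2, so the key drops out. Then M2 = (M1 ⊕ M2) ⊕ M1 over the first 12 bytes.
byte 0: (51 XOR f5) XOR 6c = a4 XOR 6c = c8
byte 1: (8d XOR 4c) XOR 61 = c1 XOR 61 = a0
byte 2: (83 XOR 11) XOR 75 = 92 XOR 75 = e7
byte 3: (9c XOR 0f) XOR 6e = 93 XOR 6e = fd
byte 4: (98 XOR 06) XOR 63 = 9e XOR 63 = fd
byte 5: (77 XOR 07) XOR 68 = 70 XOR 68 = 18
byte 6: (0d XOR a7) XOR 20 = aa XOR 20 = 8a
byte 7: (bd XOR aa) XOR 72 = 17 XOR 72 = 65
byte 8: (70 XOR c5) XOR 65 = b5 XOR 65 = d0
byte 9: (68 XOR 0a) XOR 62 = 62 XOR 62 = 00
byte 10: (65 XOR 43) XOR 6f = 26 XOR 6f = 49
byte 11: (59 XOR 52) XOR 6f = 0b XOR 6f = 64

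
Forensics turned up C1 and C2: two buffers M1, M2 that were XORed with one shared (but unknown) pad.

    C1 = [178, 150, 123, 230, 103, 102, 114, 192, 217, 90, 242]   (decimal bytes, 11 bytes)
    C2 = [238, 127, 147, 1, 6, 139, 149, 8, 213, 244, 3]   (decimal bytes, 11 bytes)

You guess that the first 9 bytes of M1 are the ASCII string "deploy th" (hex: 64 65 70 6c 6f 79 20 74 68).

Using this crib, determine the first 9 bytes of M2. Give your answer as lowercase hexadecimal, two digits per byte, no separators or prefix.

First, C1 ⊕ C2 = (M1 ⊕ K) ⊕ (M2 ⊕ K) = M1 ⊕ M2, so the key drops out. Then M2 = (M1 ⊕ M2) ⊕ M1 over the first 9 bytes.
byte 0: (b2 xor ee) xor 64 = 5c xor 64 = 38
byte 1: (96 xor 7f) xor 65 = e9 xor 65 = 8c
byte 2: (7b xor 93) xor 70 = e8 xor 70 = 98
byte 3: (e6 xor 01) xor 6c = e7 xor 6c = 8b
byte 4: (67 xor 06) xor 6f = 61 xor 6f = 0e
byte 5: (66 xor 8b) xor 79 = ed xor 79 = 94
byte 6: (72 xor 95) xor 20 = e7 xor 20 = c7
byte 7: (c0 xor 08) xor 74 = c8 xor 74 = bc
byte 8: (d9 xor d5) xor 68 = 0c xor 68 = 64

388c988b0e94c7bc64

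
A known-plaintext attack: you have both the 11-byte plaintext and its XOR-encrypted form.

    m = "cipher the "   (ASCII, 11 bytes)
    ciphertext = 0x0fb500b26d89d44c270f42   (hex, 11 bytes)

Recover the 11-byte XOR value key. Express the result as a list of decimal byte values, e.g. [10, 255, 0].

[108, 220, 112, 218, 8, 251, 244, 56, 79, 106, 98]

Since ciphertext = m ⊕ key, XORing both sides with m gives key = m ⊕ ciphertext.
byte 0: 63 ⊕ 0f = 6c
byte 1: 69 ⊕ b5 = dc
byte 2: 70 ⊕ 00 = 70
byte 3: 68 ⊕ b2 = da
byte 4: 65 ⊕ 6d = 08
byte 5: 72 ⊕ 89 = fb
byte 6: 20 ⊕ d4 = f4
byte 7: 74 ⊕ 4c = 38
byte 8: 68 ⊕ 27 = 4f
byte 9: 65 ⊕ 0f = 6a
byte 10: 20 ⊕ 42 = 62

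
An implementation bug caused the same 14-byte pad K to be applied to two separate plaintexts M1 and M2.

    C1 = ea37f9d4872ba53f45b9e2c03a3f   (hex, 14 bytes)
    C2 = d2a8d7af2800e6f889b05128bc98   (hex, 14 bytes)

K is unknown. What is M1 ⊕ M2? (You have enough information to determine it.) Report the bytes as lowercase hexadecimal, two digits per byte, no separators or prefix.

389f2e7baf2b43c7cc09b3e886a7

C1 ⊕ C2 = (M1 ⊕ K) ⊕ (M2 ⊕ K) = M1 ⊕ M2 — the shared key cancels under XOR.
ea ⊕ d2 = 38
37 ⊕ a8 = 9f
f9 ⊕ d7 = 2e
d4 ⊕ af = 7b
87 ⊕ 28 = af
2b ⊕ 00 = 2b
a5 ⊕ e6 = 43
3f ⊕ f8 = c7
45 ⊕ 89 = cc
b9 ⊕ b0 = 09
e2 ⊕ 51 = b3
c0 ⊕ 28 = e8
3a ⊕ bc = 86
3f ⊕ 98 = a7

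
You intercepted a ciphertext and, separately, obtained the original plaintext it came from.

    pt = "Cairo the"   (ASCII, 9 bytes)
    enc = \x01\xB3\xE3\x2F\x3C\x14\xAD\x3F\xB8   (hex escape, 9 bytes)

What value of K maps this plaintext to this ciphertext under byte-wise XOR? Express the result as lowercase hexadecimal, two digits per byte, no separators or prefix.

Since enc = pt ⊕ K, XORing both sides with pt gives K = pt ⊕ enc.
 67 xor   1 =  66
 97 xor 179 = 210
105 xor 227 = 138
114 xor  47 =  93
111 xor  60 =  83
 32 xor  20 =  52
116 xor 173 = 217
104 xor  63 =  87
101 xor 184 = 221

42d28a5d5334d957dd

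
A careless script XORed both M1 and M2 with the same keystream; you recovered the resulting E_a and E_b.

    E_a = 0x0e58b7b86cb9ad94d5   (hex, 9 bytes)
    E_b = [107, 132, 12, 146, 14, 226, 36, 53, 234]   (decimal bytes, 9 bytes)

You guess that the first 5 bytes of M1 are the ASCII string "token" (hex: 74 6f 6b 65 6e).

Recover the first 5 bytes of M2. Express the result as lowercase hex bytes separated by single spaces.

First, E_a ⊕ E_b = (M1 ⊕ K) ⊕ (M2 ⊕ K) = M1 ⊕ M2, so the key drops out. Then M2 = (M1 ⊕ M2) ⊕ M1 over the first 5 bytes.
byte 0: (0e ^ 6b) ^ 74 = 65 ^ 74 = 11
byte 1: (58 ^ 84) ^ 6f = dc ^ 6f = b3
byte 2: (b7 ^ 0c) ^ 6b = bb ^ 6b = d0
byte 3: (b8 ^ 92) ^ 65 = 2a ^ 65 = 4f
byte 4: (6c ^ 0e) ^ 6e = 62 ^ 6e = 0c

11 b3 d0 4f 0c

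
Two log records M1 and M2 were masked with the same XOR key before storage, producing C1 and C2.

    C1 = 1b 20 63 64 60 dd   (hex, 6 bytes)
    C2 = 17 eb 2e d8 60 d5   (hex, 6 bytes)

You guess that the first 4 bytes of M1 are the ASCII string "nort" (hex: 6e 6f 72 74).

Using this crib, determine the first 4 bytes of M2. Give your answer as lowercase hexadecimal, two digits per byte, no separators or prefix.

62a43fc8

First, C1 ⊕ C2 = (M1 ⊕ K) ⊕ (M2 ⊕ K) = M1 ⊕ M2, so the key drops out. Then M2 = (M1 ⊕ M2) ⊕ M1 over the first 4 bytes.
byte 0: (1b xor 17) xor 6e = 0c xor 6e = 62
byte 1: (20 xor eb) xor 6f = cb xor 6f = a4
byte 2: (63 xor 2e) xor 72 = 4d xor 72 = 3f
byte 3: (64 xor d8) xor 74 = bc xor 74 = c8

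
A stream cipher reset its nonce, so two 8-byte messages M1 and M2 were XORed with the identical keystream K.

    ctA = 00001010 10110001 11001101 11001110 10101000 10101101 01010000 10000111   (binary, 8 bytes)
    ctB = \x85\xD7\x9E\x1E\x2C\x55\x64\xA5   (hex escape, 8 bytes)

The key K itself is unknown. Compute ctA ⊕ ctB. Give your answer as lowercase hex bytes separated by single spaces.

ctA ⊕ ctB = (M1 ⊕ K) ⊕ (M2 ⊕ K) = M1 ⊕ M2 — the shared key cancels under XOR.
0a xor 85 = 8f
b1 xor d7 = 66
cd xor 9e = 53
ce xor 1e = d0
a8 xor 2c = 84
ad xor 55 = f8
50 xor 64 = 34
87 xor a5 = 22

8f 66 53 d0 84 f8 34 22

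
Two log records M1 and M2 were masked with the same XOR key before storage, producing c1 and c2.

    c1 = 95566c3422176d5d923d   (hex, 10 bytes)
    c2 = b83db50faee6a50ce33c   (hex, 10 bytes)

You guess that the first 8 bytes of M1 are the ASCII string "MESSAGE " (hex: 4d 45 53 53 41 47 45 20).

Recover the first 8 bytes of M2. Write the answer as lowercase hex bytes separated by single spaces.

60 2e 8a 68 cd b6 8d 71

First, c1 ⊕ c2 = (M1 ⊕ K) ⊕ (M2 ⊕ K) = M1 ⊕ M2, so the key drops out. Then M2 = (M1 ⊕ M2) ⊕ M1 over the first 8 bytes.
byte 0: (95 XOR b8) XOR 4d = 2d XOR 4d = 60
byte 1: (56 XOR 3d) XOR 45 = 6b XOR 45 = 2e
byte 2: (6c XOR b5) XOR 53 = d9 XOR 53 = 8a
byte 3: (34 XOR 0f) XOR 53 = 3b XOR 53 = 68
byte 4: (22 XOR ae) XOR 41 = 8c XOR 41 = cd
byte 5: (17 XOR e6) XOR 47 = f1 XOR 47 = b6
byte 6: (6d XOR a5) XOR 45 = c8 XOR 45 = 8d
byte 7: (5d XOR 0c) XOR 20 = 51 XOR 20 = 71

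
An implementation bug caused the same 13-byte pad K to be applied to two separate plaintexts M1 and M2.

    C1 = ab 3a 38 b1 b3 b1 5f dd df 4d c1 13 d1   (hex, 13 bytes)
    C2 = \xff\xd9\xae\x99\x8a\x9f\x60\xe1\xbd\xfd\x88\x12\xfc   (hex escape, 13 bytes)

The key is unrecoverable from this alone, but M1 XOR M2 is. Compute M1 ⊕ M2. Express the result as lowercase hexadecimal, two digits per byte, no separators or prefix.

54e39628392e3f3c62b049012d

C1 ⊕ C2 = (M1 ⊕ K) ⊕ (M2 ⊕ K) = M1 ⊕ M2 — the shared key cancels under XOR.
byte 0: ab ⊕ ff = 54
byte 1: 3a ⊕ d9 = e3
byte 2: 38 ⊕ ae = 96
byte 3: b1 ⊕ 99 = 28
byte 4: b3 ⊕ 8a = 39
byte 5: b1 ⊕ 9f = 2e
byte 6: 5f ⊕ 60 = 3f
byte 7: dd ⊕ e1 = 3c
byte 8: df ⊕ bd = 62
byte 9: 4d ⊕ fd = b0
byte 10: c1 ⊕ 88 = 49
byte 11: 13 ⊕ 12 = 01
byte 12: d1 ⊕ fc = 2d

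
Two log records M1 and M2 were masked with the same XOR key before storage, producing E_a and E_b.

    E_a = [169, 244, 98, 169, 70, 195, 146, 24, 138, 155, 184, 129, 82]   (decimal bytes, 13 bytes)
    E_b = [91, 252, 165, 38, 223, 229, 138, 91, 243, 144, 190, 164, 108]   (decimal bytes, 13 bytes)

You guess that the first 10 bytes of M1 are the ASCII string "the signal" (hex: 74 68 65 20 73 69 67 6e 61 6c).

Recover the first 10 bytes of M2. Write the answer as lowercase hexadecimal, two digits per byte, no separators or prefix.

First, E_a ⊕ E_b = (M1 ⊕ K) ⊕ (M2 ⊕ K) = M1 ⊕ M2, so the key drops out. Then M2 = (M1 ⊕ M2) ⊕ M1 over the first 10 bytes.
byte 0: (a9 ⊕ 5b) ⊕ 74 = f2 ⊕ 74 = 86
byte 1: (f4 ⊕ fc) ⊕ 68 = 08 ⊕ 68 = 60
byte 2: (62 ⊕ a5) ⊕ 65 = c7 ⊕ 65 = a2
byte 3: (a9 ⊕ 26) ⊕ 20 = 8f ⊕ 20 = af
byte 4: (46 ⊕ df) ⊕ 73 = 99 ⊕ 73 = ea
byte 5: (c3 ⊕ e5) ⊕ 69 = 26 ⊕ 69 = 4f
byte 6: (92 ⊕ 8a) ⊕ 67 = 18 ⊕ 67 = 7f
byte 7: (18 ⊕ 5b) ⊕ 6e = 43 ⊕ 6e = 2d
byte 8: (8a ⊕ f3) ⊕ 61 = 79 ⊕ 61 = 18
byte 9: (9b ⊕ 90) ⊕ 6c = 0b ⊕ 6c = 67

8660a2afea4f7f2d1867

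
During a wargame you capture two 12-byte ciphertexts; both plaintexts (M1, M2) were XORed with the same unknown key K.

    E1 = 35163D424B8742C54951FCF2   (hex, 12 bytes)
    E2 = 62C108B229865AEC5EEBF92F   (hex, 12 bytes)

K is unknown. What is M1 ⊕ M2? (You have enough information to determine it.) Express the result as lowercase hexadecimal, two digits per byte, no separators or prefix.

57d735f06201182917ba05dd

E1 ⊕ E2 = (M1 ⊕ K) ⊕ (M2 ⊕ K) = M1 ⊕ M2 — the shared key cancels under XOR.
00110101 XOR 01100010 = 01010111
00010110 XOR 11000001 = 11010111
00111101 XOR 00001000 = 00110101
01000010 XOR 10110010 = 11110000
01001011 XOR 00101001 = 01100010
10000111 XOR 10000110 = 00000001
01000010 XOR 01011010 = 00011000
11000101 XOR 11101100 = 00101001
01001001 XOR 01011110 = 00010111
01010001 XOR 11101011 = 10111010
11111100 XOR 11111001 = 00000101
11110010 XOR 00101111 = 11011101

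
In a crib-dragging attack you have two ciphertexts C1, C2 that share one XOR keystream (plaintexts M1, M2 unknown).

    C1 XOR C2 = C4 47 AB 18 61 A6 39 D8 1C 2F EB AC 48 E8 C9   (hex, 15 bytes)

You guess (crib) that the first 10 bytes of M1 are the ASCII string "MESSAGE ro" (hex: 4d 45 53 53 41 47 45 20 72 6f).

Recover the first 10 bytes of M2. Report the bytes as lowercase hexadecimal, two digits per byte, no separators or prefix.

8902f84b20e17cf86e40

Since C1 ⊕ C2 = M1 ⊕ M2, XORing with the guessed M1 bytes yields the corresponding M2 bytes: M2 = (C1 ⊕ C2) ⊕ M1.
196 ⊕  77 = 137
 71 ⊕  69 =   2
171 ⊕  83 = 248
 24 ⊕  83 =  75
 97 ⊕  65 =  32
166 ⊕  71 = 225
 57 ⊕  69 = 124
216 ⊕  32 = 248
 28 ⊕ 114 = 110
 47 ⊕ 111 =  64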